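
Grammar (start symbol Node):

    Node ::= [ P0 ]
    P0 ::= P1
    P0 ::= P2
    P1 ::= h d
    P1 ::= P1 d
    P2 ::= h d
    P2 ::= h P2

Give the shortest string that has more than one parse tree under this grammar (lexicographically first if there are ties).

[ h d ]

length 4: [ h d ] has 2 parse trees

Two derivations of [ h d ]:
  Node ⇒ [ P0 ] ⇒ [ P1 ] ⇒ [ h d ]
  Node ⇒ [ P0 ] ⇒ [ P2 ] ⇒ [ h d ]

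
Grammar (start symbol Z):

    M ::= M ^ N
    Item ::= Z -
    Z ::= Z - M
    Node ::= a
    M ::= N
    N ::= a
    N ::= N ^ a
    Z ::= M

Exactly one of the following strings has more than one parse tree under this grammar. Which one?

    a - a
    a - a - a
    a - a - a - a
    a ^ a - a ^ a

a ^ a - a ^ a

a - a: 1 tree
a - a - a: 1 tree
a - a - a - a: 1 tree
a ^ a - a ^ a: 4 trees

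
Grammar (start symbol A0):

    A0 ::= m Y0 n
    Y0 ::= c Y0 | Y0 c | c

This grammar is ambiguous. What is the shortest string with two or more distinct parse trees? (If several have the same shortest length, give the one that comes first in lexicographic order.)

length 3: no string has ≥2 trees
length 4: m c c n has 2 parse trees

Two derivations of m c c n:
  A0 ⇒ m Y0 n ⇒ m c Y0 n ⇒ m c c n
  A0 ⇒ m Y0 n ⇒ m Y0 c n ⇒ m c c n

m c c n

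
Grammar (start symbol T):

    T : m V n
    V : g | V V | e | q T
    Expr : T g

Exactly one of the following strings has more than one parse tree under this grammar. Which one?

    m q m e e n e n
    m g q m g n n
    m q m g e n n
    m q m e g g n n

m q m e e n e n: 1 tree
m g q m g n n: 1 tree
m q m g e n n: 1 tree
m q m e g g n n: 2 trees

m q m e g g n n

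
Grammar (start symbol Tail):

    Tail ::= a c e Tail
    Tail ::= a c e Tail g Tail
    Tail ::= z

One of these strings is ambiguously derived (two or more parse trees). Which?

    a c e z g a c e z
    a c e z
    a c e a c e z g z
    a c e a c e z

a c e a c e z g z

a c e z g a c e z: 1 tree
a c e z: 1 tree
a c e a c e z g z: 2 trees
a c e a c e z: 1 tree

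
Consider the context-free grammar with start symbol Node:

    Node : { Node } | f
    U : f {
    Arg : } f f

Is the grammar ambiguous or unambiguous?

Unambiguous

(U, Arg are unreachable from Node, so their rules don't affect L(Node).) Each string is a nest of matched brackets around a single atom. An opening bracket forces the recursive rule; an atom forces the base rule.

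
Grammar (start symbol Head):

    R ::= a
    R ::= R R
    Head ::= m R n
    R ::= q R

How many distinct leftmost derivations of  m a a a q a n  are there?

5

Parse trees for m a a a q a n:
  [Head m [R [R a] [R [R a] [R [R a] [R q [R a]]]]] n]
  [Head m [R [R a] [R [R [R a] [R a]] [R q [R a]]]] n]
  [Head m [R [R [R a] [R a]] [R [R a] [R q [R a]]]] n]
  [Head m [R [R [R a] [R [R a] [R a]]] [R q [R a]]] n]
  [Head m [R [R [R [R a] [R a]] [R a]] [R q [R a]]] n]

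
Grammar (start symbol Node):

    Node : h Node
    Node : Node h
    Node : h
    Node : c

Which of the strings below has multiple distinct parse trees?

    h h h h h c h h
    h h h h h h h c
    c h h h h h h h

h h h h h c h h: 21 trees
h h h h h h h c: 1 tree
c h h h h h h h: 1 tree

h h h h h c h h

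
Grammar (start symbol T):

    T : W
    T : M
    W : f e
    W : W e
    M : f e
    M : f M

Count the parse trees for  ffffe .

Parse trees for ffffe:
  [T [M f [M f [M f [M f e]]]]]

1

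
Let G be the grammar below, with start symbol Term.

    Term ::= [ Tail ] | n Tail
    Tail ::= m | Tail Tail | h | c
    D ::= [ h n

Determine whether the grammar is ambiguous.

Witness: n c c c

Derivation 1: Term ⇒ n Tail ⇒ n Tail Tail ⇒ n Tail Tail Tail ⇒ n c Tail Tail ⇒ n c c Tail ⇒ n c c c
Derivation 2: Term ⇒ n Tail ⇒ n Tail Tail ⇒ n c Tail ⇒ n c Tail Tail ⇒ n c c Tail ⇒ n c c c

Two distinct leftmost derivations for the same string.

Ambiguous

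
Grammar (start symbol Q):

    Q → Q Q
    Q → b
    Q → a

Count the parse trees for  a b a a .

Parse trees for a b a a:
  [Q [Q a] [Q [Q b] [Q [Q a] [Q a]]]]
  [Q [Q a] [Q [Q [Q b] [Q a]] [Q a]]]
  [Q [Q [Q a] [Q b]] [Q [Q a] [Q a]]]
  [Q [Q [Q a] [Q [Q b] [Q a]]] [Q a]]
  [Q [Q [Q [Q a] [Q b]] [Q a]] [Q a]]

5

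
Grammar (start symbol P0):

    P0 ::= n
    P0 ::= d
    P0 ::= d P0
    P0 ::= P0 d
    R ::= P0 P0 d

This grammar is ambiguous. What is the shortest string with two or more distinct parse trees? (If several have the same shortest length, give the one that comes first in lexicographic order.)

d d

length 1: no string has ≥2 trees
length 2: d d has 2 parse trees

Two derivations of d d:
  P0 ⇒ d P0 ⇒ d d
  P0 ⇒ P0 d ⇒ d d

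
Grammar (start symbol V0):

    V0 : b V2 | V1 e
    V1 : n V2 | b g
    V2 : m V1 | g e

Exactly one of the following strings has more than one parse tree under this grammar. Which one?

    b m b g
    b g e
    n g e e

b g e

b m b g: 1 tree
b g e: 2 trees
n g e e: 1 tree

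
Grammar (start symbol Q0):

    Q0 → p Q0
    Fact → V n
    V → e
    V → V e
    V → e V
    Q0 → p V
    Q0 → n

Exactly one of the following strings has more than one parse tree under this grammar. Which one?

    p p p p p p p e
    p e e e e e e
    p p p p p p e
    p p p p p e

p p p p p p p e: 1 tree
p e e e e e e: 32 trees
p p p p p p e: 1 tree
p p p p p e: 1 tree

p e e e e e e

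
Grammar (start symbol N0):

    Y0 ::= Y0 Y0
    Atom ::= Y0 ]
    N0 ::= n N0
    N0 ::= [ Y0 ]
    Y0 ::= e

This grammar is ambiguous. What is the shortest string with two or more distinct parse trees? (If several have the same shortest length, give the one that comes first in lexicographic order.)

[ e e e ]

length 3: no string has ≥2 trees
length 4: no string has ≥2 trees
length 5: [ e e e ] has 2 parse trees

Two derivations of [ e e e ]:
  N0 ⇒ [ Y0 ] ⇒ [ Y0 Y0 ] ⇒ [ Y0 Y0 Y0 ] ⇒ [ e Y0 Y0 ] ⇒ [ e e Y0 ] ⇒ [ e e e ]
  N0 ⇒ [ Y0 ] ⇒ [ Y0 Y0 ] ⇒ [ e Y0 ] ⇒ [ e Y0 Y0 ] ⇒ [ e e Y0 ] ⇒ [ e e e ]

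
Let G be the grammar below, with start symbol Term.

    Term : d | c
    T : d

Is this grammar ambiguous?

(T is unreachable from Term, so its rules don't affect L(Term).) Each reachable nonterminal has at most one production per leading terminal, and all productions are right-linear; the derivation is determined token-by-token.

Unambiguous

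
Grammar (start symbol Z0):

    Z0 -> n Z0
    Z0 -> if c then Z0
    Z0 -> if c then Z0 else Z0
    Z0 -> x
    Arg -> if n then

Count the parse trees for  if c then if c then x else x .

Parse trees for if c then if c then x else x:
  [Z0 if c then [Z0 if c then [Z0 x] else [Z0 x]]]
  [Z0 if c then [Z0 if c then [Z0 x]] else [Z0 x]]

2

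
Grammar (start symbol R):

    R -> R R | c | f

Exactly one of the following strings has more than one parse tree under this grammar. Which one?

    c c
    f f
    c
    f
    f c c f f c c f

c c: 1 tree
f f: 1 tree
c: 1 tree
f: 1 tree
f c c f f c c f: 429 trees

f c c f f c c f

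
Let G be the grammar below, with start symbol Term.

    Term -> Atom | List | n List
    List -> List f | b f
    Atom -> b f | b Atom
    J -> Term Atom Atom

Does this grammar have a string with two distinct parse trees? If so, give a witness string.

Witness: b f

Derivation 1: Term ⇒ Atom ⇒ b f
Derivation 2: Term ⇒ List ⇒ b f

Two distinct leftmost derivations for the same string.

Ambiguous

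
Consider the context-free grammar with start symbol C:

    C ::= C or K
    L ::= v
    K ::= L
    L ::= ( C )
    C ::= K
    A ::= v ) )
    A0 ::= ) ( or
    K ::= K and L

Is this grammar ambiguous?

Unambiguous

(A, A0 are unreachable from C, so their rules don't affect L(C).) This is a standard precedence ladder (C over K over L), with each level left-recursive on its own operator ('or' at C, 'and' at K). That structure is LR(1), hence unambiguous.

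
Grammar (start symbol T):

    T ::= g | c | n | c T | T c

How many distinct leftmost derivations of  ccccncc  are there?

Parse trees for ccccncc (showing first 6 of 15):
  [T c [T c [T c [T c [T [T [T n] c] c]]]]]
  [T c [T c [T c [T [T c [T [T n] c]] c]]]]
  [T c [T c [T c [T [T [T c [T n]] c] c]]]]
  [T c [T c [T [T c [T c [T [T n] c]]] c]]]
  [T c [T c [T [T c [T [T c [T n]] c]] c]]]
  [T c [T c [T [T [T c [T c [T n]]] c] c]]]

15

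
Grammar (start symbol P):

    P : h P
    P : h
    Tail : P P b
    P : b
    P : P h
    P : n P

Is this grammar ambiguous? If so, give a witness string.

Ambiguous

Witness: h h

Derivation 1: P ⇒ h P ⇒ h h
Derivation 2: P ⇒ P h ⇒ h h

Two distinct leftmost derivations for the same string.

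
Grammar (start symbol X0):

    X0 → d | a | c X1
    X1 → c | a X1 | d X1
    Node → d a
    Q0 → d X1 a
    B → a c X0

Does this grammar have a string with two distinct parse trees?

Unambiguous

Only X0, X1 are reachable from X0; ignoring the rest: Each reachable nonterminal has at most one production per leading terminal, and all productions are right-linear; the derivation is determined token-by-token.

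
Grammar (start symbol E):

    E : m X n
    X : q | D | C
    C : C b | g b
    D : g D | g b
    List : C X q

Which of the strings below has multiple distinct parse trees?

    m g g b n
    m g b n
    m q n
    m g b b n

m g b n

m g g b n: 1 tree
m g b n: 2 trees
m q n: 1 tree
m g b b n: 1 tree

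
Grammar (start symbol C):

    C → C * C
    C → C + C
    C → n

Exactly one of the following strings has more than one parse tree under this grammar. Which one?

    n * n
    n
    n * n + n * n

n * n + n * n

n * n: 1 tree
n: 1 tree
n * n + n * n: 5 trees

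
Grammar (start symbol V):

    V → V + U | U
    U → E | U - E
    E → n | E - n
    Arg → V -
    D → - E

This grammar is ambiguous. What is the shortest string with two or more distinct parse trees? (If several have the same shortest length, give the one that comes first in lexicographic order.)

length 1: no string has ≥2 trees
length 3: n - n has 2 parse trees

Two derivations of n - n:
  V ⇒ U ⇒ E ⇒ E - n ⇒ n - n
  V ⇒ U ⇒ U - E ⇒ E - E ⇒ n - E ⇒ n - n

n - n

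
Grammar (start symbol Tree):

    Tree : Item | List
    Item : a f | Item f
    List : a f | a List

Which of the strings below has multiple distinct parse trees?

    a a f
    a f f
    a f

a f

a a f: 1 tree
a f f: 1 tree
a f: 2 trees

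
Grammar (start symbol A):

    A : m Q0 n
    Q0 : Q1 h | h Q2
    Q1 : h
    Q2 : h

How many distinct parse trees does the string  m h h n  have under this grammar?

2

Parse trees for m h h n:
  [A m [Q0 [Q1 h] h] n]
  [A m [Q0 h [Q2 h]] n]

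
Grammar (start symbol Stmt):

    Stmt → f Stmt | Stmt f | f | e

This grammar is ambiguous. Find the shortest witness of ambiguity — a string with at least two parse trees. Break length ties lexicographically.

f f

length 1: no string has ≥2 trees
length 2: f f has 2 parse trees

Two derivations of f f:
  Stmt ⇒ f Stmt ⇒ f f
  Stmt ⇒ Stmt f ⇒ f f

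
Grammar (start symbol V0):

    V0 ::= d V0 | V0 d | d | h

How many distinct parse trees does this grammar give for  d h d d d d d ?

6

Parse trees for d h d d d d d:
  [V0 d [V0 [V0 [V0 [V0 [V0 [V0 h] d] d] d] d] d]]
  [V0 [V0 d [V0 [V0 [V0 [V0 [V0 h] d] d] d] d]] d]
  [V0 [V0 [V0 d [V0 [V0 [V0 [V0 h] d] d] d]] d] d]
  [V0 [V0 [V0 [V0 d [V0 [V0 [V0 h] d] d]] d] d] d]
  [V0 [V0 [V0 [V0 [V0 d [V0 [V0 h] d]] d] d] d] d]
  [V0 [V0 [V0 [V0 [V0 [V0 d [V0 h]] d] d] d] d] d]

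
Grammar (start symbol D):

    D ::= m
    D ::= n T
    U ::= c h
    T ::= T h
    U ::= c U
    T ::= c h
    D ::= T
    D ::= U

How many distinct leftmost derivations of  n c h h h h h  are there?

1

Parse trees for n c h h h h h:
  [D n [T [T [T [T [T c h] h] h] h] h]]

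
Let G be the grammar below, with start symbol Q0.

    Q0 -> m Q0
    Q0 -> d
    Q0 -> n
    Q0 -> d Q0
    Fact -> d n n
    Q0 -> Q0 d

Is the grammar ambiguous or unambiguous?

Ambiguous

Witness: d d

Derivation 1: Q0 ⇒ d Q0 ⇒ d d
Derivation 2: Q0 ⇒ Q0 d ⇒ d d

Two distinct leftmost derivations for the same string.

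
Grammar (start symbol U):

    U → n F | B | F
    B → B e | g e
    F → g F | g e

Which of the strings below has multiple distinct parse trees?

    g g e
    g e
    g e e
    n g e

g g e: 1 tree
g e: 2 trees
g e e: 1 tree
n g e: 1 tree

g e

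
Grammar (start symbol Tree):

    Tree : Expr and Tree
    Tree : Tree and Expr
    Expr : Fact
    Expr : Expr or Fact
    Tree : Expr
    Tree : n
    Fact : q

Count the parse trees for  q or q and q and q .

Parse trees for q or q and q and q:
  [Tree [Expr [Expr [Fact q]] or [Fact q]] and [Tree [Expr [Fact q]] and [Tree [Expr [Fact q]]]]]
  [Tree [Expr [Expr [Fact q]] or [Fact q]] and [Tree [Tree [Expr [Fact q]]] and [Expr [Fact q]]]]
  [Tree [Tree [Expr [Expr [Fact q]] or [Fact q]] and [Tree [Expr [Fact q]]]] and [Expr [Fact q]]]
  [Tree [Tree [Tree [Expr [Expr [Fact q]] or [Fact q]]] and [Expr [Fact q]]] and [Expr [Fact q]]]

4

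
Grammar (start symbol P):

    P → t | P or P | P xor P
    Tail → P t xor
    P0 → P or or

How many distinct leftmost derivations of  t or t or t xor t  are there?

Parse trees for t or t or t xor t:
  [P [P t] or [P [P t] or [P [P t] xor [P t]]]]
  [P [P t] or [P [P [P t] or [P t]] xor [P t]]]
  [P [P [P t] or [P t]] or [P [P t] xor [P t]]]
  [P [P [P t] or [P [P t] or [P t]]] xor [P t]]
  [P [P [P [P t] or [P t]] or [P t]] xor [P t]]

5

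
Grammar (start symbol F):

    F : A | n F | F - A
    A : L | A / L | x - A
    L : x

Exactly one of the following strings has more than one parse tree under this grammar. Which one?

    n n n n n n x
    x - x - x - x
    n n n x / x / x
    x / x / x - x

n n n n n n x: 1 tree
x - x - x - x: 8 trees
n n n x / x / x: 1 tree
x / x / x - x: 1 tree

x - x - x - x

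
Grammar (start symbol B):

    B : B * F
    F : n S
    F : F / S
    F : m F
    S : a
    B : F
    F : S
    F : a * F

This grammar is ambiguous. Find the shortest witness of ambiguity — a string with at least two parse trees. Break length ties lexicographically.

length 1: no string has ≥2 trees
length 2: no string has ≥2 trees
length 3: a * a has 2 parse trees

Two derivations of a * a:
  B ⇒ B * F ⇒ F * F ⇒ S * F ⇒ a * F ⇒ a * S ⇒ a * a
  B ⇒ F ⇒ a * F ⇒ a * S ⇒ a * a

a * a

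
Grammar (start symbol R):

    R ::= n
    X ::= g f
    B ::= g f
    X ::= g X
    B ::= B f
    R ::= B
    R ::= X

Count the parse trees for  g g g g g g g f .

Parse trees for g g g g g g g f:
  [R [X g [X g [X g [X g [X g [X g [X g f]]]]]]]]

1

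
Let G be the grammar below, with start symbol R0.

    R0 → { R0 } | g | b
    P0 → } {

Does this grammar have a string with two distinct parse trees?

Unambiguous

(P0 is unreachable from R0, so its rules don't affect L(R0).) Each string is a nest of matched brackets around a single atom. An opening bracket forces the recursive rule; an atom forces the base rule.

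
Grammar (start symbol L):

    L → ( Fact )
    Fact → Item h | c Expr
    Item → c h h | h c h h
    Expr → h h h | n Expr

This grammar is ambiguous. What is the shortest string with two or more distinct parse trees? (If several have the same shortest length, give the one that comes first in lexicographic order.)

length 6: ( c h h h ) has 2 parse trees

Two derivations of ( c h h h ):
  L ⇒ ( Fact ) ⇒ ( Item h ) ⇒ ( c h h h )
  L ⇒ ( Fact ) ⇒ ( c Expr ) ⇒ ( c h h h )

( c h h h )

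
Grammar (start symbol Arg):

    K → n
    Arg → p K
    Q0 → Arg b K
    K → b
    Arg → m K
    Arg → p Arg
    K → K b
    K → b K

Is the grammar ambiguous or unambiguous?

Ambiguous

Witness: m b b

Derivation 1: Arg ⇒ m K ⇒ m K b ⇒ m b b
Derivation 2: Arg ⇒ m K ⇒ m b K ⇒ m b b

Two distinct leftmost derivations for the same string.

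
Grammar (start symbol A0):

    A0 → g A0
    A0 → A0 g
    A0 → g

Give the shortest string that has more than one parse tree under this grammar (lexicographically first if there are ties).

length 1: no string has ≥2 trees
length 2: g g has 2 parse trees

Two derivations of g g:
  A0 ⇒ g A0 ⇒ g g
  A0 ⇒ A0 g ⇒ g g

g g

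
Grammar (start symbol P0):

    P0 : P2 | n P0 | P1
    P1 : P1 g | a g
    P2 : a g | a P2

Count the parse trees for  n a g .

Parse trees for n a g:
  [P0 n [P0 [P2 a g]]]
  [P0 n [P0 [P1 a g]]]

2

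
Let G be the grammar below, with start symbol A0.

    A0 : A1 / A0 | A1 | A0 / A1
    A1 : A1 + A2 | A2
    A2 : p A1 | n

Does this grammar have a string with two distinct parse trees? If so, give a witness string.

Ambiguous

Witness: n / n

Derivation 1: A0 ⇒ A1 / A0 ⇒ A2 / A0 ⇒ n / A0 ⇒ n / A1 ⇒ n / A2 ⇒ n / n
Derivation 2: A0 ⇒ A0 / A1 ⇒ A1 / A1 ⇒ A2 / A1 ⇒ n / A1 ⇒ n / A2 ⇒ n / n

Two distinct leftmost derivations for the same string.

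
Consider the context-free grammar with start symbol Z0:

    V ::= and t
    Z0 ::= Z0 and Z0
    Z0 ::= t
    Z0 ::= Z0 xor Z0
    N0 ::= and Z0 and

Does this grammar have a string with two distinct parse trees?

Ambiguous

Witness: t and t and t

Derivation 1: Z0 ⇒ Z0 and Z0 ⇒ Z0 and Z0 and Z0 ⇒ t and Z0 and Z0 ⇒ t and t and Z0 ⇒ t and t and t
Derivation 2: Z0 ⇒ Z0 and Z0 ⇒ t and Z0 ⇒ t and Z0 and Z0 ⇒ t and t and Z0 ⇒ t and t and t

Two distinct leftmost derivations for the same string.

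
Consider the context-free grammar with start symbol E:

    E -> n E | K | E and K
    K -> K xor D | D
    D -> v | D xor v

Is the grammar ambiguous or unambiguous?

Ambiguous

Witness: v xor v

Derivation 1: E ⇒ K ⇒ K xor D ⇒ D xor D ⇒ v xor D ⇒ v xor v
Derivation 2: E ⇒ K ⇒ D ⇒ D xor v ⇒ v xor v

Two distinct leftmost derivations for the same string.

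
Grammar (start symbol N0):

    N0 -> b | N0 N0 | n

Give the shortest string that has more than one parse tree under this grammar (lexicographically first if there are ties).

length 1: no string has ≥2 trees
length 2: no string has ≥2 trees
length 3: b b b has 2 parse trees

Two derivations of b b b:
  N0 ⇒ N0 N0 ⇒ b N0 ⇒ b N0 N0 ⇒ b b N0 ⇒ b b b
  N0 ⇒ N0 N0 ⇒ N0 N0 N0 ⇒ b N0 N0 ⇒ b b N0 ⇒ b b b

b b b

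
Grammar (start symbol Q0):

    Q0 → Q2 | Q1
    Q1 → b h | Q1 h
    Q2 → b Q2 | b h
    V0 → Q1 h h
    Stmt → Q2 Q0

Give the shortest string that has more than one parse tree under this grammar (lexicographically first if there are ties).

length 2: b h has 2 parse trees

Two derivations of b h:
  Q0 ⇒ Q2 ⇒ b h
  Q0 ⇒ Q1 ⇒ b h

b h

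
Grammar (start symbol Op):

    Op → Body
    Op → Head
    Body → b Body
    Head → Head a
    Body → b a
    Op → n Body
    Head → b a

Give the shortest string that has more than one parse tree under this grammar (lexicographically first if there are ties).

b a

length 2: b a has 2 parse trees

Two derivations of b a:
  Op ⇒ Body ⇒ b a
  Op ⇒ Head ⇒ b a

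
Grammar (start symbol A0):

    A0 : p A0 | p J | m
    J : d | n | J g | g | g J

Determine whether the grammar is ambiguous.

Witness: p g g

Derivation 1: A0 ⇒ p J ⇒ p J g ⇒ p g g
Derivation 2: A0 ⇒ p J ⇒ p g J ⇒ p g g

Two distinct leftmost derivations for the same string.

Ambiguous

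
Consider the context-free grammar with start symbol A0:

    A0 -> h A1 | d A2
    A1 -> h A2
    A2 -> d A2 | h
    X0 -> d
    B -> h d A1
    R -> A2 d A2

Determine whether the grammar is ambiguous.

Unambiguous

Only A0, A1, A2 are reachable from A0; ignoring the rest: Each reachable nonterminal has at most one production per leading terminal, and all productions are right-linear; the derivation is determined token-by-token.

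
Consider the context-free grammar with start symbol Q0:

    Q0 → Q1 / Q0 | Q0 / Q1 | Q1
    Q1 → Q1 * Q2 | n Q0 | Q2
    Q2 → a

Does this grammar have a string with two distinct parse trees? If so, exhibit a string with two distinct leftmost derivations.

Witness: a / a

Derivation 1: Q0 ⇒ Q1 / Q0 ⇒ Q2 / Q0 ⇒ a / Q0 ⇒ a / Q1 ⇒ a / Q2 ⇒ a / a
Derivation 2: Q0 ⇒ Q0 / Q1 ⇒ Q1 / Q1 ⇒ Q2 / Q1 ⇒ a / Q1 ⇒ a / Q2 ⇒ a / a

Two distinct leftmost derivations for the same string.

Ambiguous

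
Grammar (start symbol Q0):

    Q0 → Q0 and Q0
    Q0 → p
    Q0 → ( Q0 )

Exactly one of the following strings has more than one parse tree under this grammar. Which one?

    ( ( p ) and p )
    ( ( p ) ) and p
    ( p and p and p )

( ( p ) and p ): 1 tree
( ( p ) ) and p: 1 tree
( p and p and p ): 2 trees

( p and p and p )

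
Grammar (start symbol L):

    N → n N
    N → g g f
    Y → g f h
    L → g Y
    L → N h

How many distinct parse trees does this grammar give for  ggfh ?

2

Parse trees for ggfh:
  [L g [Y g f h]]
  [L [N g g f] h]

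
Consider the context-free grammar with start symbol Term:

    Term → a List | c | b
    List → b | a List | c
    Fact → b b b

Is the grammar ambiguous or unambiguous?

Only Term, List are reachable from Term; ignoring the rest: The reachable rules are right-linear with at most one rule per (nonterminal, next-terminal) pair. Each input token forces the next rule, so parsing is deterministic.

Unambiguous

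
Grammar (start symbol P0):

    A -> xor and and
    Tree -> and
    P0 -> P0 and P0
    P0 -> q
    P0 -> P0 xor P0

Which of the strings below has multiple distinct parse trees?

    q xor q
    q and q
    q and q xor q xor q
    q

q xor q: 1 tree
q and q: 1 tree
q and q xor q xor q: 5 trees
q: 1 tree

q and q xor q xor q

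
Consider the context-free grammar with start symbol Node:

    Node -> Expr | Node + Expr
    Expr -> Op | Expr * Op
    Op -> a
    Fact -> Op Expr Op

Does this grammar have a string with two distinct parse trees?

(Fact is unreachable from Node, so its rules don't affect L(Node).) Node → Node + Expr | Expr  ;  Expr → Expr * Op | Op  — a left-associative chain with Op at the bottom. Each string factors uniquely by precedence.

Unambiguous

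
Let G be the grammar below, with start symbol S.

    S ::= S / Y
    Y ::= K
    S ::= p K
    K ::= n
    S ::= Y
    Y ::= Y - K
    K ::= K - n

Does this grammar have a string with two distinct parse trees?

Ambiguous

Witness: n - n

Derivation 1: S ⇒ Y ⇒ K ⇒ K - n ⇒ n - n
Derivation 2: S ⇒ Y ⇒ Y - K ⇒ K - K ⇒ n - K ⇒ n - n

Two distinct leftmost derivations for the same string.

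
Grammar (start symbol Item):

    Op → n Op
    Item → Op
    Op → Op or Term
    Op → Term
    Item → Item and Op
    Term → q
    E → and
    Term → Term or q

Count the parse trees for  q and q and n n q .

1

Parse trees for q and q and n n q:
  [Item [Item [Item [Op [Term q]]] and [Op [Term q]]] and [Op n [Op n [Op [Term q]]]]]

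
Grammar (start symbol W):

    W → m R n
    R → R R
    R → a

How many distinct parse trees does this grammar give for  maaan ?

2

Parse trees for maaan:
  [W m [R [R a] [R [R a] [R a]]] n]
  [W m [R [R [R a] [R a]] [R a]] n]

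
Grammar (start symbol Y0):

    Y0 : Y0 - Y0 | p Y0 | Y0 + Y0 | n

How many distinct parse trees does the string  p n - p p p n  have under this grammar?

Parse trees for p n - p p p n:
  [Y0 [Y0 p [Y0 n]] - [Y0 p [Y0 p [Y0 p [Y0 n]]]]]
  [Y0 p [Y0 [Y0 n] - [Y0 p [Y0 p [Y0 p [Y0 n]]]]]]

2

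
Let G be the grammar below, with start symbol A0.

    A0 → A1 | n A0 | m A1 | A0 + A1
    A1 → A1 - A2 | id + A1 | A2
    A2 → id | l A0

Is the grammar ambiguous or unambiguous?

Ambiguous

Witness: id + id

Derivation 1: A0 ⇒ A1 ⇒ id + A1 ⇒ id + A2 ⇒ id + id
Derivation 2: A0 ⇒ A0 + A1 ⇒ A1 + A1 ⇒ A2 + A1 ⇒ id + A1 ⇒ id + A2 ⇒ id + id

Two distinct leftmost derivations for the same string.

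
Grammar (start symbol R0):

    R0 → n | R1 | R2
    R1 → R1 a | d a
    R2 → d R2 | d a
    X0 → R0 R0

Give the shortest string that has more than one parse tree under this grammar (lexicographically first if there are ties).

d a

length 1: no string has ≥2 trees
length 2: d a has 2 parse trees

Two derivations of d a:
  R0 ⇒ R1 ⇒ d a
  R0 ⇒ R2 ⇒ d a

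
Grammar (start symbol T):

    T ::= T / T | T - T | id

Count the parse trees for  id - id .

1

Parse trees for id - id:
  [T [T id] - [T id]]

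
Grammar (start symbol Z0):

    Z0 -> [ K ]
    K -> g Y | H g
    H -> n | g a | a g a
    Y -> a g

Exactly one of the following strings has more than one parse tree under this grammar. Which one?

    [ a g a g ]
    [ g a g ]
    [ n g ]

[ a g a g ]: 1 tree
[ g a g ]: 2 trees
[ n g ]: 1 tree

[ g a g ]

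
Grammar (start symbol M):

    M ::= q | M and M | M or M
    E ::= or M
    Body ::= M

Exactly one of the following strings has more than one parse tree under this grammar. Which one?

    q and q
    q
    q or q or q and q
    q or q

q or q or q and q

q and q: 1 tree
q: 1 tree
q or q or q and q: 5 trees
q or q: 1 tree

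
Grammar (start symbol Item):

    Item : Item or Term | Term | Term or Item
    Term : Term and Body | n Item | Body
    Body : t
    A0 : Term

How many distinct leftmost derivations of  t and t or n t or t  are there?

Parse trees for t and t or n t or t:
  [Item [Item [Term [Term [Body t]] and [Body t]]] or [Term n [Item [Item [Term [Body t]]] or [Term [Body t]]]]]
  [Item [Item [Term [Term [Body t]] and [Body t]]] or [Term n [Item [Term [Body t]] or [Item [Term [Body t]]]]]]
  [Item [Item [Item [Term [Term [Body t]] and [Body t]]] or [Term n [Item [Term [Body t]]]]] or [Term [Body t]]]
  [Item [Item [Term [Term [Body t]] and [Body t]] or [Item [Term n [Item [Term [Body t]]]]]] or [Term [Body t]]]
  [Item [Term [Term [Body t]] and [Body t]] or [Item [Item [Term n [Item [Term [Body t]]]]] or [Term [Body t]]]]
  [Item [Term [Term [Body t]] and [Body t]] or [Item [Term n [Item [Item [Term [Body t]]] or [Term [Body t]]]]]]
  [Item [Term [Term [Body t]] and [Body t]] or [Item [Term n [Item [Term [Body t]] or [Item [Term [Body t]]]]]]]
  [Item [Term [Term [Body t]] and [Body t]] or [Item [Term n [Item [Term [Body t]]]] or [Item [Term [Body t]]]]]

8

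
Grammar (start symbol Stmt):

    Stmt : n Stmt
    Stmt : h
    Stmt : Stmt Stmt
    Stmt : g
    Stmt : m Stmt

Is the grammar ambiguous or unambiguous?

Ambiguous

Witness: g g g

Derivation 1: Stmt ⇒ Stmt Stmt ⇒ Stmt Stmt Stmt ⇒ g Stmt Stmt ⇒ g g Stmt ⇒ g g g
Derivation 2: Stmt ⇒ Stmt Stmt ⇒ g Stmt ⇒ g Stmt Stmt ⇒ g g Stmt ⇒ g g g

Two distinct leftmost derivations for the same string.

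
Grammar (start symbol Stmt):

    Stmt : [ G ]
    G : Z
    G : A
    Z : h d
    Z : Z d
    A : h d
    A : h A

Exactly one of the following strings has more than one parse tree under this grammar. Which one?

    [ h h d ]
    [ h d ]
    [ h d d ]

[ h d ]

[ h h d ]: 1 tree
[ h d ]: 2 trees
[ h d d ]: 1 tree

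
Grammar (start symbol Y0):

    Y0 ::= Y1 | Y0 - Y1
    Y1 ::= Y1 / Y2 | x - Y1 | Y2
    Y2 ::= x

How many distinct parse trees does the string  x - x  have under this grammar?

2

Parse trees for x - x:
  [Y0 [Y1 x - [Y1 [Y2 x]]]]
  [Y0 [Y0 [Y1 [Y2 x]]] - [Y1 [Y2 x]]]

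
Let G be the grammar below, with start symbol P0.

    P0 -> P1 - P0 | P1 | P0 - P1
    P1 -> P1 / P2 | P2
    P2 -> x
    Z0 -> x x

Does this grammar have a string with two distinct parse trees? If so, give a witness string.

Witness: x - x

Derivation 1: P0 ⇒ P1 - P0 ⇒ P2 - P0 ⇒ x - P0 ⇒ x - P1 ⇒ x - P2 ⇒ x - x
Derivation 2: P0 ⇒ P0 - P1 ⇒ P1 - P1 ⇒ P2 - P1 ⇒ x - P1 ⇒ x - P2 ⇒ x - x

Two distinct leftmost derivations for the same string.

Ambiguous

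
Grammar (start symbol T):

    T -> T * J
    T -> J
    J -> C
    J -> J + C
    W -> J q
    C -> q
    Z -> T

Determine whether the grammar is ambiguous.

Unambiguous

Only T, J, C are reachable from T; ignoring the rest: The grammar is stratified — T handles '*' (left-recursive), J handles '+', C atoms. Each operator has a fixed associativity and precedence level, so every string has one parse.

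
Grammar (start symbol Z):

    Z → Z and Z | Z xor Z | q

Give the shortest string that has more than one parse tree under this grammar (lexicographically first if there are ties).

length 1: no string has ≥2 trees
length 3: no string has ≥2 trees
length 5: q and q and q has 2 parse trees

Two derivations of q and q and q:
  Z ⇒ Z and Z ⇒ Z and Z and Z ⇒ q and Z and Z ⇒ q and q and Z ⇒ q and q and q
  Z ⇒ Z and Z ⇒ q and Z ⇒ q and Z and Z ⇒ q and q and Z ⇒ q and q and q

q and q and q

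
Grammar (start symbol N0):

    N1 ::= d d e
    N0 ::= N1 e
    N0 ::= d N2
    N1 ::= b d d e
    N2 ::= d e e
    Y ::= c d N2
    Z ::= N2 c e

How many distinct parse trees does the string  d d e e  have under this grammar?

2

Parse trees for d d e e:
  [N0 [N1 d d e] e]
  [N0 d [N2 d e e]]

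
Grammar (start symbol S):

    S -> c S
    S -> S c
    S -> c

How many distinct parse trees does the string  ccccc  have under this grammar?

16

Parse trees for ccccc (showing first 6 of 16):
  [S c [S c [S c [S c [S c]]]]]
  [S c [S c [S c [S [S c] c]]]]
  [S c [S c [S [S c [S c]] c]]]
  [S c [S c [S [S [S c] c] c]]]
  [S c [S [S c [S c [S c]]] c]]
  [S c [S [S c [S [S c] c]] c]]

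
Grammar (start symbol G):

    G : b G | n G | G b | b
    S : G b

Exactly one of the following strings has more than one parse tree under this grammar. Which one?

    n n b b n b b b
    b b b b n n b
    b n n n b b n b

n n b b n b b b: 29 trees
b b b b n n b: 1 tree
b n n n b b n b: 1 tree

n n b b n b b b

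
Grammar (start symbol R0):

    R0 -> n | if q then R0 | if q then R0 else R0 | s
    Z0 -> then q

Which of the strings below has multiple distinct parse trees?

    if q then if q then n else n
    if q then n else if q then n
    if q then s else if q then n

if q then if q then n else n: 2 trees
if q then n else if q then n: 1 tree
if q then s else if q then n: 1 tree

if q then if q then n else n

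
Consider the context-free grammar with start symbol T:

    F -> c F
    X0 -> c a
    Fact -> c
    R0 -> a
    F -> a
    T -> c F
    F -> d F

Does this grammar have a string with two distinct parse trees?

Only T, F are reachable from T; ignoring the rest: Restricted to the reachable nonterminals, every rule has the form A → t or A → t B, and no two rules for the same A share a first terminal. The grammar encodes a DFA — one run per string.

Unambiguous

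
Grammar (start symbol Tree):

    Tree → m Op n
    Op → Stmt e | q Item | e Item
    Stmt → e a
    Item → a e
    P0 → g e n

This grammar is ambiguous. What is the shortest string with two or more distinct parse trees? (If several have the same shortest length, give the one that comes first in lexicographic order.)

m e a e n

length 5: m e a e n has 2 parse trees

Two derivations of m e a e n:
  Tree ⇒ m Op n ⇒ m Stmt e n ⇒ m e a e n
  Tree ⇒ m Op n ⇒ m e Item n ⇒ m e a e n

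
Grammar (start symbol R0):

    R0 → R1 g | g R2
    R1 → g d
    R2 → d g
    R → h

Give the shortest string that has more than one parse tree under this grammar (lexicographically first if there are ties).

length 3: g d g has 2 parse trees

Two derivations of g d g:
  R0 ⇒ R1 g ⇒ g d g
  R0 ⇒ g R2 ⇒ g d g

g d g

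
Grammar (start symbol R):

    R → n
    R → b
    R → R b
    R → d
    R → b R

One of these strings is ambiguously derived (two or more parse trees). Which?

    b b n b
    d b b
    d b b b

b b n b

b b n b: 3 trees
d b b: 1 tree
d b b b: 1 tree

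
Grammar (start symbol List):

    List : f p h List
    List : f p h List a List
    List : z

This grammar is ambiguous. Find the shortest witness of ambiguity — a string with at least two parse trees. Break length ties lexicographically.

length 1: no string has ≥2 trees
length 4: no string has ≥2 trees
length 6: no string has ≥2 trees
length 7: no string has ≥2 trees
length 9: f p h f p h z a z has 2 parse trees

Two derivations of f p h f p h z a z:
  List ⇒ f p h List ⇒ f p h f p h List a List ⇒ f p h f p h z a List ⇒ f p h f p h z a z
  List ⇒ f p h List a List ⇒ f p h f p h List a List ⇒ f p h f p h z a List ⇒ f p h f p h z a z

f p h f p h z a z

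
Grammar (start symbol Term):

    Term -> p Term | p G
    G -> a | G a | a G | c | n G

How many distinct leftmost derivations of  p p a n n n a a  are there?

Parse trees for p p a n n n a a:
  [Term p [Term p [G [G a [G n [G n [G n [G a]]]]] a]]]
  [Term p [Term p [G a [G [G n [G n [G n [G a]]]] a]]]]
  [Term p [Term p [G a [G n [G [G n [G n [G a]]] a]]]]]
  [Term p [Term p [G a [G n [G n [G [G n [G a]] a]]]]]]
  [Term p [Term p [G a [G n [G n [G n [G [G a] a]]]]]]]
  [Term p [Term p [G a [G n [G n [G n [G a [G a]]]]]]]]

6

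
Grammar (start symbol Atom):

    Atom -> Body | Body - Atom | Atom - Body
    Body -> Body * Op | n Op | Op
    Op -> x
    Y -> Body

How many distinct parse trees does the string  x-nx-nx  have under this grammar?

4

Parse trees for x-nx-nx:
  [Atom [Body [Op x]] - [Atom [Body n [Op x]] - [Atom [Body n [Op x]]]]]
  [Atom [Body [Op x]] - [Atom [Atom [Body n [Op x]]] - [Body n [Op x]]]]
  [Atom [Atom [Body [Op x]] - [Atom [Body n [Op x]]]] - [Body n [Op x]]]
  [Atom [Atom [Atom [Body [Op x]]] - [Body n [Op x]]] - [Body n [Op x]]]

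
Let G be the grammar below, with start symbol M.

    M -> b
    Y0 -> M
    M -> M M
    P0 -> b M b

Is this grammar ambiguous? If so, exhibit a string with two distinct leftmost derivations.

Ambiguous

Witness: b b b

Derivation 1: M ⇒ M M ⇒ b M ⇒ b M M ⇒ b b M ⇒ b b b
Derivation 2: M ⇒ M M ⇒ M M M ⇒ b M M ⇒ b b M ⇒ b b b

Two distinct leftmost derivations for the same string.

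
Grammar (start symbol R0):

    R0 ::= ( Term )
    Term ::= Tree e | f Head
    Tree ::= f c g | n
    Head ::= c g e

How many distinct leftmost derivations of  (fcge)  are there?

Parse trees for (fcge):
  [R0 ( [Term [Tree f c g] e] )]
  [R0 ( [Term f [Head c g e]] )]

2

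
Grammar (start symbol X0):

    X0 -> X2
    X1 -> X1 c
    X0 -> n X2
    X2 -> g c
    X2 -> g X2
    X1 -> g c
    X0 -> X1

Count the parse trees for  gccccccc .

1

Parse trees for gccccccc:
  [X0 [X1 [X1 [X1 [X1 [X1 [X1 [X1 g c] c] c] c] c] c] c]]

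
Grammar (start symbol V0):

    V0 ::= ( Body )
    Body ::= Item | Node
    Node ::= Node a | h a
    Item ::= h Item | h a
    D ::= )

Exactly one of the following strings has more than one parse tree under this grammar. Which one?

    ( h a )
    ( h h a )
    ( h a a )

( h a )

( h a ): 2 trees
( h h a ): 1 tree
( h a a ): 1 tree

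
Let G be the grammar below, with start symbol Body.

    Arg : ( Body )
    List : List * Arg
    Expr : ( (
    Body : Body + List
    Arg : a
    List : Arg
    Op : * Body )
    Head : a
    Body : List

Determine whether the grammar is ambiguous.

Unambiguous

(Expr, Op, Head are unreachable from Body, so their rules don't affect L(Body).) This is a standard precedence ladder (Body over List over Arg), with each level left-recursive on its own operator ('+' at Body, '*' at List). That structure is LR(1), hence unambiguous.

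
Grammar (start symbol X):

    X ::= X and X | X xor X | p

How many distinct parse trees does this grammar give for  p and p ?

1

Parse trees for p and p:
  [X [X p] and [X p]]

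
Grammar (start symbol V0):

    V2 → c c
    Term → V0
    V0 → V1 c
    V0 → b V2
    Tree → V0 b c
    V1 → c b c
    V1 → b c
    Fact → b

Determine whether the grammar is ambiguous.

Ambiguous

Witness: b c c

Derivation 1: V0 ⇒ V1 c ⇒ b c c
Derivation 2: V0 ⇒ b V2 ⇒ b c c

Two distinct leftmost derivations for the same string.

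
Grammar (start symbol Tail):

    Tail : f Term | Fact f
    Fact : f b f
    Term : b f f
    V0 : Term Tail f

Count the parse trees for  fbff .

2

Parse trees for fbff:
  [Tail f [Term b f f]]
  [Tail [Fact f b f] f]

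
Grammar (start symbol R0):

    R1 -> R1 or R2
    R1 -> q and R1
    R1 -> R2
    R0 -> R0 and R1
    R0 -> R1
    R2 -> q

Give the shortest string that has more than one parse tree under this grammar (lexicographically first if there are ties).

q and q

length 1: no string has ≥2 trees
length 3: q and q has 2 parse trees

Two derivations of q and q:
  R0 ⇒ R0 and R1 ⇒ R1 and R1 ⇒ R2 and R1 ⇒ q and R1 ⇒ q and R2 ⇒ q and q
  R0 ⇒ R1 ⇒ q and R1 ⇒ q and R2 ⇒ q and q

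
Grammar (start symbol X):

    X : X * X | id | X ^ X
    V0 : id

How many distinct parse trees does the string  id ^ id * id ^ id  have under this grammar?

Parse trees for id ^ id * id ^ id:
  [X [X [X id] ^ [X id]] * [X [X id] ^ [X id]]]
  [X [X id] ^ [X [X id] * [X [X id] ^ [X id]]]]
  [X [X id] ^ [X [X [X id] * [X id]] ^ [X id]]]
  [X [X [X [X id] ^ [X id]] * [X id]] ^ [X id]]
  [X [X [X id] ^ [X [X id] * [X id]]] ^ [X id]]

5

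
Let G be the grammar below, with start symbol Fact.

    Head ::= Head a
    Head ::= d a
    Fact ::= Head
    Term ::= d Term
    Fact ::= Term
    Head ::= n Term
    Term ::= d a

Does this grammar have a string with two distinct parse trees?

Witness: d a

Derivation 1: Fact ⇒ Head ⇒ d a
Derivation 2: Fact ⇒ Term ⇒ d a

Two distinct leftmost derivations for the same string.

Ambiguous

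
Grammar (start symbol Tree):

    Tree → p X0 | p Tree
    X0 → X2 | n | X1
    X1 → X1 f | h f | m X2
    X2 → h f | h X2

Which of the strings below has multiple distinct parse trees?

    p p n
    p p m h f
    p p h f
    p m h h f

p p n: 1 tree
p p m h f: 1 tree
p p h f: 2 trees
p m h h f: 1 tree

p p h f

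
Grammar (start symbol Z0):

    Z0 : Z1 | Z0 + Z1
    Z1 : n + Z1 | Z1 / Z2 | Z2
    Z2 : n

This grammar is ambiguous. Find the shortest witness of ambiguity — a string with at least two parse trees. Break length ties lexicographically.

n + n

length 1: no string has ≥2 trees
length 3: n + n has 2 parse trees

Two derivations of n + n:
  Z0 ⇒ Z1 ⇒ n + Z1 ⇒ n + Z2 ⇒ n + n
  Z0 ⇒ Z0 + Z1 ⇒ Z1 + Z1 ⇒ Z2 + Z1 ⇒ n + Z1 ⇒ n + Z2 ⇒ n + n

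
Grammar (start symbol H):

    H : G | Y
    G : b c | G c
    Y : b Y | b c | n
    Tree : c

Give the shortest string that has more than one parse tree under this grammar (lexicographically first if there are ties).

length 1: no string has ≥2 trees
length 2: b c has 2 parse trees

Two derivations of b c:
  H ⇒ G ⇒ b c
  H ⇒ Y ⇒ b c

b c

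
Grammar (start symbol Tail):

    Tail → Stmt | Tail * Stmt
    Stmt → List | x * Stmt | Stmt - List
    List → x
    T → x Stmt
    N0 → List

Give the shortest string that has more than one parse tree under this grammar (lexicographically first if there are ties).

x * x

length 1: no string has ≥2 trees
length 3: x * x has 2 parse trees

Two derivations of x * x:
  Tail ⇒ Stmt ⇒ x * Stmt ⇒ x * List ⇒ x * x
  Tail ⇒ Tail * Stmt ⇒ Stmt * Stmt ⇒ List * Stmt ⇒ x * Stmt ⇒ x * List ⇒ x * x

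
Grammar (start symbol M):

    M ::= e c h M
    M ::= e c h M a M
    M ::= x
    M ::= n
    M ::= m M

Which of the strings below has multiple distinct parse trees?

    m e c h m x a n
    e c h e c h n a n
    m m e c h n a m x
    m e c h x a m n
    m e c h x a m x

e c h e c h n a n

m e c h m x a n: 1 tree
e c h e c h n a n: 2 trees
m m e c h n a m x: 1 tree
m e c h x a m n: 1 tree
m e c h x a m x: 1 tree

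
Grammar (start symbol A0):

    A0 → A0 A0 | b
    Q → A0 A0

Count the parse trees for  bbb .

Parse trees for bbb:
  [A0 [A0 b] [A0 [A0 b] [A0 b]]]
  [A0 [A0 [A0 b] [A0 b]] [A0 b]]

2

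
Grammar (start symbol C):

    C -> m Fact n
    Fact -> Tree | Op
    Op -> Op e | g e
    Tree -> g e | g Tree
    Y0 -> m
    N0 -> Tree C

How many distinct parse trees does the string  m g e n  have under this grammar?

Parse trees for m g e n:
  [C m [Fact [Tree g e]] n]
  [C m [Fact [Op g e]] n]

2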